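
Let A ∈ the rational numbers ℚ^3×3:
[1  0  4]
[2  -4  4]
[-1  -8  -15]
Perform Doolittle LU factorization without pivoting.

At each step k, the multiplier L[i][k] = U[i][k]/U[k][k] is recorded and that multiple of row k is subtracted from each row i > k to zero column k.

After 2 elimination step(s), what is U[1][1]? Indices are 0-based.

U[1][1] = -4

k=0: U[0][0]=1
  eliminate (1,0): mult=2, new row 1: (0, -4, -4); set L[1][0]=2
  eliminate (2,0): mult=-1, new row 2: (0, -8, -11); set L[2][0]=-1
k=1: U[1][1]=-4
  eliminate (2,1): mult=2, new row 2: (0, 0, -3); set L[2][1]=2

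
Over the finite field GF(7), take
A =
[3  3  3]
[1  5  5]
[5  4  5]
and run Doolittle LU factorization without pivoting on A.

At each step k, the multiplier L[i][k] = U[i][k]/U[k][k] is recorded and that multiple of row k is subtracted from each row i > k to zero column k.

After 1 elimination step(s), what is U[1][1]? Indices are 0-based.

[col 0] pivot 3
  R1 -= 5*R0 → (0, 4, 4)  (L[1][0] := 5)
  R2 -= 4*R0 → (0, 6, 0)  (L[2][0] := 4)

U[1][1] = 4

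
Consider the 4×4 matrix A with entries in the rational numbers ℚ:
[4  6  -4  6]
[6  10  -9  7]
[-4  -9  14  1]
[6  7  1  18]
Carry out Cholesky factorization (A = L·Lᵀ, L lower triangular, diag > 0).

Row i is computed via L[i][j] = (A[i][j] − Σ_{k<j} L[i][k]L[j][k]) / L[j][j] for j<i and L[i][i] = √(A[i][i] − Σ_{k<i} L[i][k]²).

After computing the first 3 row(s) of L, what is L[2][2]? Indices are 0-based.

L[2][2] = 1

Step 1: L[0][0] = √(4) = 2.
  L[1][0] = (6) / L[0][0] = 3.
Step 2: L[1][1] = √(1) = 1.
  L[2][0] = (-4) / L[0][0] = -2.
  L[2][1] = (-3) / L[1][1] = -3.
Step 3: L[2][2] = √(1) = 1.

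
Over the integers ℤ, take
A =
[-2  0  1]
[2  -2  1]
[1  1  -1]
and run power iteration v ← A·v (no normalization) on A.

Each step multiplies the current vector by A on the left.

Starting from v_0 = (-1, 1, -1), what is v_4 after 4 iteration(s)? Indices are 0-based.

v_0 = (-1, 1, -1).
v_1 = A·v_0 = (1, -5, 1).
v_2 = A·v_1 = (-1, 13, -5).
v_3 = A·v_2 = (-3, -33, 17).
v_4 = A·v_3 = (23, 77, -53).

v_4 = (23, 77, -53)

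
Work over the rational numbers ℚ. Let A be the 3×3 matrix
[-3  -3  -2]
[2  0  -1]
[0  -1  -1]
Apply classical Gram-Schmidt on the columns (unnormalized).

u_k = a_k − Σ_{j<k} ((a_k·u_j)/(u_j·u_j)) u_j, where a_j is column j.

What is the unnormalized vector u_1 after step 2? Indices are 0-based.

u_1 = (-12/13, -18/13, -1)

Step 1: u_0 = a_0 = (-3, 2, 0).
Step 2: u_1 = a_1 − (9/13)·u_0 = (-12/13, -18/13, -1).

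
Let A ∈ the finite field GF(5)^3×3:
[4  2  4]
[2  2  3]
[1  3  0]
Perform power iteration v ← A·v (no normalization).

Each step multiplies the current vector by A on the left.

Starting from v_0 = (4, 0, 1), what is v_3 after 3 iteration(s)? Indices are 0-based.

v_0 = (4, 0, 1).
v_1 = A·v_0 = (0, 1, 4).
v_2 = A·v_1 = (3, 4, 3).
v_3 = A·v_2 = (2, 3, 0).

v_3 = (2, 3, 0)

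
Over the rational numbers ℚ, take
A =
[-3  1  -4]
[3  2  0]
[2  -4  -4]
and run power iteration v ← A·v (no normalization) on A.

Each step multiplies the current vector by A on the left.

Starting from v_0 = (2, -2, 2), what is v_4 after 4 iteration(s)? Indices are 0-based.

v_0 = (2, -2, 2).
v_1 = A·v_0 = (-16, 2, 4).
v_2 = A·v_1 = (34, -44, -56).
v_3 = A·v_2 = (78, 14, 468).
v_4 = A·v_3 = (-2092, 262, -1772).

v_4 = (-2092, 262, -1772)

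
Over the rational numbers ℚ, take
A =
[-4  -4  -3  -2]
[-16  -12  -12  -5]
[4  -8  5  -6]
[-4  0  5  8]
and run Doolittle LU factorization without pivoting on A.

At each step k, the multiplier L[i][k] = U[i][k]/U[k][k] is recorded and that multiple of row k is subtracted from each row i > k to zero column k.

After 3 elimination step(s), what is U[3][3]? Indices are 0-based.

U[3][3] = 3

Step 1: pivot at (0,0) is -4.
  row1 ← row1 − (4)·row0  ⇒  L[1][0]=4, U row1=(0, 4, 0, 3)
  row2 ← row2 − (-1)·row0  ⇒  L[2][0]=-1, U row2=(0, -12, 2, -8)
  row3 ← row3 − (1)·row0  ⇒  L[3][0]=1, U row3=(0, 4, 8, 10)
Step 2: pivot at (1,1) is 4.
  row2 ← row2 − (-3)·row1  ⇒  L[2][1]=-3, U row2=(0, 0, 2, 1)
  row3 ← row3 − (1)·row1  ⇒  L[3][1]=1, U row3=(0, 0, 8, 7)
Step 3: pivot at (2,2) is 2.
  row3 ← row3 − (4)·row2  ⇒  L[3][2]=4, U row3=(0, 0, 0, 3)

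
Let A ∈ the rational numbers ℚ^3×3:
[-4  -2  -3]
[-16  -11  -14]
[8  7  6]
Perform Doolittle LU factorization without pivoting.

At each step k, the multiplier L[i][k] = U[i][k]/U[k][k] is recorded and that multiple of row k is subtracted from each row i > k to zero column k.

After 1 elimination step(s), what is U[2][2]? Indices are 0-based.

[col 0] pivot -4
  R1 -= 4*R0 → (0, -3, -2)  (L[1][0] := 4)
  R2 -= -2*R0 → (0, 3, 0)  (L[2][0] := -2)

U[2][2] = 0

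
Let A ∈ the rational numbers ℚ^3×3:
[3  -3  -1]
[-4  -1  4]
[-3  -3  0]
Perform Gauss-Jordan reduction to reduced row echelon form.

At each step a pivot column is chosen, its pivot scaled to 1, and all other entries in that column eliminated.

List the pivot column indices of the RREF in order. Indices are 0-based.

pivot columns: 0, 1, 2

step 1: normalize row 0 (÷3) = (1, -1, -1/3)
  row 1: subtract -4×row0 = (0, -5, 8/3)
  row 2: subtract -3×row0 = (0, -6, -1)
step 2: normalize row 1 (÷-5) = (0, 1, -8/15)
  row 0: subtract -1×row1 = (1, 0, -13/15)
  row 2: subtract -6×row1 = (0, 0, -21/5)
step 3: normalize row 2 (÷-21/5) = (0, 0, 1)
  row 0: subtract -13/15×row2 = (1, 0, 0)
  row 1: subtract -8/15×row2 = (0, 1, 0)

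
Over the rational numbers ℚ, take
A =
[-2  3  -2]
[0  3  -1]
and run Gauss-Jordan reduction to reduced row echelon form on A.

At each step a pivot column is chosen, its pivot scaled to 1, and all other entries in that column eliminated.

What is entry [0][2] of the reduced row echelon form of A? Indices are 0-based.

[1] R0 /= -2  ⇒  (1, -3/2, 1)
[2] R1 /= 3  ⇒  (0, 1, -1/3)
     R0 -= -3/2·R1  ⇒  (1, 0, 1/2)

M[0][2] = 1/2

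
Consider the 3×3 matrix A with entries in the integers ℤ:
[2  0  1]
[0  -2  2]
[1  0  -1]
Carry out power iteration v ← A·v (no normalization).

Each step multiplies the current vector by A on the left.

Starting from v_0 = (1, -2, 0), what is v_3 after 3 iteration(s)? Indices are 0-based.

v_3 = (11, 14, 4)

v_0 = (1, -2, 0).
v_1 = A·v_0 = (2, 4, 1).
v_2 = A·v_1 = (5, -6, 1).
v_3 = A·v_2 = (11, 14, 4).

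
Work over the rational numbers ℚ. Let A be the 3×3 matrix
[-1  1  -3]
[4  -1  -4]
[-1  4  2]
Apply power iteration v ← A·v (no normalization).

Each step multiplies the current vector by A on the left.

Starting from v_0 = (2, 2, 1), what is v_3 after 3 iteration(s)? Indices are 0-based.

v_3 = (-108, -138, -111)

v_0 = (2, 2, 1).
v_1 = A·v_0 = (-3, 2, 8).
v_2 = A·v_1 = (-19, -46, 27).
v_3 = A·v_2 = (-108, -138, -111).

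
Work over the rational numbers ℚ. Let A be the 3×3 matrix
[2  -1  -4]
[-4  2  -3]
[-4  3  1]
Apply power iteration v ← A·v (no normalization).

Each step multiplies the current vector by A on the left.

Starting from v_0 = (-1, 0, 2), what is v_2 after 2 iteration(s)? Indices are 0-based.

v_0 = (-1, 0, 2).
v_1 = A·v_0 = (-10, -2, 6).
v_2 = A·v_1 = (-42, 18, 40).

v_2 = (-42, 18, 40)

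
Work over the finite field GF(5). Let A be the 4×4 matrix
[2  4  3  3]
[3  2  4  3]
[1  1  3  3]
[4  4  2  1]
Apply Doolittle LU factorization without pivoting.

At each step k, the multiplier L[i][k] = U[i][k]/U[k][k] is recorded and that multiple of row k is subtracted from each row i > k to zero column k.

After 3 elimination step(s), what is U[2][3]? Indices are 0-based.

k=0: U[0][0]=2
  eliminate (1,0): mult=4, new row 1: (0, 1, 2, 1); set L[1][0]=4
  eliminate (2,0): mult=3, new row 2: (0, 4, 4, 4); set L[2][0]=3
  eliminate (3,0): mult=2, new row 3: (0, 1, 1, 0); set L[3][0]=2
k=1: U[1][1]=1
  eliminate (2,1): mult=4, new row 2: (0, 0, 1, 0); set L[2][1]=4
  eliminate (3,1): mult=1, new row 3: (0, 0, 4, 4); set L[3][1]=1
k=2: U[2][2]=1
  eliminate (3,2): mult=4, new row 3: (0, 0, 0, 4); set L[3][2]=4

U[2][3] = 0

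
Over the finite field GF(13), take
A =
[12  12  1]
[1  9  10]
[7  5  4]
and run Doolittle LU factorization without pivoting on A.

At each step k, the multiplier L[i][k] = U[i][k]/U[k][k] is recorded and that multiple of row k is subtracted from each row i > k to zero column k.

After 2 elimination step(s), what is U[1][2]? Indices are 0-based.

k=0: U[0][0]=12
  eliminate (1,0): mult=12, new row 1: (0, 8, 11); set L[1][0]=12
  eliminate (2,0): mult=6, new row 2: (0, 11, 11); set L[2][0]=6
k=1: U[1][1]=8
  eliminate (2,1): mult=3, new row 2: (0, 0, 4); set L[2][1]=3

U[1][2] = 11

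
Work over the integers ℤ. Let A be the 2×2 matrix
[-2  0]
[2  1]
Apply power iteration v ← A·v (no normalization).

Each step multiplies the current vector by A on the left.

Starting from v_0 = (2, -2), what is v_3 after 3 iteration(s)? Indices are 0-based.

v_0 = (2, -2).
v_1 = A·v_0 = (-4, 2).
v_2 = A·v_1 = (8, -6).
v_3 = A·v_2 = (-16, 10).

v_3 = (-16, 10)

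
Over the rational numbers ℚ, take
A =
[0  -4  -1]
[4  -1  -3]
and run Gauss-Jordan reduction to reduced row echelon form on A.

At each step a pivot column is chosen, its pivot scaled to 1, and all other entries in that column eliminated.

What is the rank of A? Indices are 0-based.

rank = 2

step 1: exchange rows 0,1
step 1: normalize row 0 (÷4) = (1, -1/4, -3/4)
step 2: normalize row 1 (÷-4) = (0, 1, 1/4)
  row 0: subtract -1/4×row1 = (1, 0, -11/16)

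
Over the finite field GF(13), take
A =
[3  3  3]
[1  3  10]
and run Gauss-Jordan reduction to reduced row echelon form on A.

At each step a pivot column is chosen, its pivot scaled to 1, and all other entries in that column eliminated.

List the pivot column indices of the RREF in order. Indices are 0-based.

pivot(0,0)=3: scale R0 → (1, 1, 1)
  clear (1,0): R1 −= (1)R0 → (0, 2, 9)
pivot(1,1)=2: scale R1 → (0, 1, 11)
  clear (0,1): R0 −= (1)R1 → (1, 0, 3)

pivot columns: 0, 1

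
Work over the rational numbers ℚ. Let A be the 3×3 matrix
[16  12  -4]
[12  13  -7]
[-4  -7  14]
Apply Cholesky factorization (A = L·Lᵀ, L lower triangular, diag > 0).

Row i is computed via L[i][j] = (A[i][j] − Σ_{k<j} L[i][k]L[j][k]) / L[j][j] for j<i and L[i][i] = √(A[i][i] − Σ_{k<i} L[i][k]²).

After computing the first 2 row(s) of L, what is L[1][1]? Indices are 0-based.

Step 1: L[0][0] = √(16) = 4.
  L[1][0] = (12) / L[0][0] = 3.
Step 2: L[1][1] = √(4) = 2.

L[1][1] = 2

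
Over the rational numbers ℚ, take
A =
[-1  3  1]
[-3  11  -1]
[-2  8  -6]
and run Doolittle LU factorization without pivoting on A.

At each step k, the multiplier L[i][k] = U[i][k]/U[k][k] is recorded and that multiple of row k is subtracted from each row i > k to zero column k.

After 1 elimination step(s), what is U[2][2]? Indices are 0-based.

U[2][2] = -8

Step 1: pivot at (0,0) is -1.
  row1 ← row1 − (3)·row0  ⇒  L[1][0]=3, U row1=(0, 2, -4)
  row2 ← row2 − (2)·row0  ⇒  L[2][0]=2, U row2=(0, 2, -8)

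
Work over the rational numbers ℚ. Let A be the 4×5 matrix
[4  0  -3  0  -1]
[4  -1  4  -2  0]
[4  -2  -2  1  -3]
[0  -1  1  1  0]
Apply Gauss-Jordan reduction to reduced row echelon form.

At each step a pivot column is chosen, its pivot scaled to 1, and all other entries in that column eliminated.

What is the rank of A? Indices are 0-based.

step 1: normalize row 0 (÷4) = (1, 0, -3/4, 0, -1/4)
  row 1: subtract 4×row0 = (0, -1, 7, -2, 1)
  row 2: subtract 4×row0 = (0, -2, 1, 1, -2)
step 2: normalize row 1 (÷-1) = (0, 1, -7, 2, -1)
  row 2: subtract -2×row1 = (0, 0, -13, 5, -4)
  row 3: subtract -1×row1 = (0, 0, -6, 3, -1)
step 3: normalize row 2 (÷-13) = (0, 0, 1, -5/13, 4/13)
  row 0: subtract -3/4×row2 = (1, 0, 0, -15/52, -1/52)
  row 1: subtract -7×row2 = (0, 1, 0, -9/13, 15/13)
  row 3: subtract -6×row2 = (0, 0, 0, 9/13, 11/13)
step 4: normalize row 3 (÷9/13) = (0, 0, 0, 1, 11/9)
  row 0: subtract -15/52×row3 = (1, 0, 0, 0, 1/3)
  row 1: subtract -9/13×row3 = (0, 1, 0, 0, 2)
  row 2: subtract -5/13×row3 = (0, 0, 1, 0, 7/9)

rank = 4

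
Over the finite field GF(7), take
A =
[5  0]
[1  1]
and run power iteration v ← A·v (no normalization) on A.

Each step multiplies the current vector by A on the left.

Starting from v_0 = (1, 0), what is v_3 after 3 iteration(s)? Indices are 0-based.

v_3 = (6, 3)

v_0 = (1, 0).
v_1 = A·v_0 = (5, 1).
v_2 = A·v_1 = (4, 6).
v_3 = A·v_2 = (6, 3).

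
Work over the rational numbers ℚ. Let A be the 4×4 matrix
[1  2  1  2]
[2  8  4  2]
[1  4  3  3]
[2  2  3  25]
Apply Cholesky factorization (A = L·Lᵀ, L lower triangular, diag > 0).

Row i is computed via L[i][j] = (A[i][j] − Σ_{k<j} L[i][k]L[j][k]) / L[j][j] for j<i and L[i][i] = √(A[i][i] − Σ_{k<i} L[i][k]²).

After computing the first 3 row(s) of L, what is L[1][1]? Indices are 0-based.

Step 1: L[0][0] = √(1) = 1.
  L[1][0] = (2) / L[0][0] = 2.
Step 2: L[1][1] = √(4) = 2.
  L[2][0] = (1) / L[0][0] = 1.
  L[2][1] = (2) / L[1][1] = 1.
Step 3: L[2][2] = √(1) = 1.

L[1][1] = 2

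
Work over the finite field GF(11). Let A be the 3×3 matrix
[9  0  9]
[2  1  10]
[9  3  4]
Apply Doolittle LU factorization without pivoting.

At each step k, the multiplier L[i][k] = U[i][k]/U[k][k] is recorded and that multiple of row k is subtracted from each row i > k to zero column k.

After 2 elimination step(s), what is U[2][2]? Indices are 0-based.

U[2][2] = 4

Step 1: pivot at (0,0) is 9.
  row1 ← row1 − (10)·row0  ⇒  L[1][0]=10, U row1=(0, 1, 8)
  row2 ← row2 − (1)·row0  ⇒  L[2][0]=1, U row2=(0, 3, 6)
Step 2: pivot at (1,1) is 1.
  row2 ← row2 − (3)·row1  ⇒  L[2][1]=3, U row2=(0, 0, 4)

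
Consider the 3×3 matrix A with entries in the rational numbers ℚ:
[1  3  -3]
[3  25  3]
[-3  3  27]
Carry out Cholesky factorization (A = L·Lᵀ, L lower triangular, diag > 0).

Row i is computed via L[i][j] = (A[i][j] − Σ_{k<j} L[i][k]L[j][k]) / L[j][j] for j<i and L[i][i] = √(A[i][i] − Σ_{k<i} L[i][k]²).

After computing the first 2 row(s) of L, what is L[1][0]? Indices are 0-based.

Step 1: L[0][0] = √(1) = 1.
  L[1][0] = (3) / L[0][0] = 3.
Step 2: L[1][1] = √(16) = 4.

L[1][0] = 3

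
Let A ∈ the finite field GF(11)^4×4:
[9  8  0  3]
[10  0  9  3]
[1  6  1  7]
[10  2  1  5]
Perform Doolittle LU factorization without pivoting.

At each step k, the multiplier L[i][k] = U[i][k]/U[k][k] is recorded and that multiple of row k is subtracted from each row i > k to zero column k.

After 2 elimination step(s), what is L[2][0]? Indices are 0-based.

k=0: U[0][0]=9
  eliminate (1,0): mult=6, new row 1: (0, 7, 9, 7); set L[1][0]=6
  eliminate (2,0): mult=5, new row 2: (0, 10, 1, 3); set L[2][0]=5
  eliminate (3,0): mult=6, new row 3: (0, 9, 1, 9); set L[3][0]=6
k=1: U[1][1]=7
  eliminate (2,1): mult=3, new row 2: (0, 0, 7, 4); set L[2][1]=3
  eliminate (3,1): mult=6, new row 3: (0, 0, 2, 0); set L[3][1]=6

L[2][0] = 5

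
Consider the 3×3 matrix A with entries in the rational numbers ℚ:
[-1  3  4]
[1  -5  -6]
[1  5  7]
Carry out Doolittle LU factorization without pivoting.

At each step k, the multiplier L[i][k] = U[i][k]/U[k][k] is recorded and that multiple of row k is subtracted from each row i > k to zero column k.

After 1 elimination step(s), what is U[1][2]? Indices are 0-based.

k=0: U[0][0]=-1
  eliminate (1,0): mult=-1, new row 1: (0, -2, -2); set L[1][0]=-1
  eliminate (2,0): mult=-1, new row 2: (0, 8, 11); set L[2][0]=-1

U[1][2] = -2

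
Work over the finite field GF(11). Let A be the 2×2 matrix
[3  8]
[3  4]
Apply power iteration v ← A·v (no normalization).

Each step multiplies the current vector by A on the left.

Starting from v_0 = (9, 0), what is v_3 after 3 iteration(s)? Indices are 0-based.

v_3 = (5, 8)

v_0 = (9, 0).
v_1 = A·v_0 = (5, 5).
v_2 = A·v_1 = (0, 2).
v_3 = A·v_2 = (5, 8).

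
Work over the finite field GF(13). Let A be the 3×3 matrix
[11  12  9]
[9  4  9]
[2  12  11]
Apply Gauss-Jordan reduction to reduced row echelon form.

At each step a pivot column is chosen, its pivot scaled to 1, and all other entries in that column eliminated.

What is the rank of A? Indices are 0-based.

step 1: normalize row 0 (÷11) = (1, 7, 2)
  row 1: subtract 9×row0 = (0, 6, 4)
  row 2: subtract 2×row0 = (0, 11, 7)
step 2: normalize row 1 (÷6) = (0, 1, 5)
  row 0: subtract 7×row1 = (1, 0, 6)
  row 2: subtract 11×row1 = (0, 0, 4)
step 3: normalize row 2 (÷4) = (0, 0, 1)
  row 0: subtract 6×row2 = (1, 0, 0)
  row 1: subtract 5×row2 = (0, 1, 0)

rank = 3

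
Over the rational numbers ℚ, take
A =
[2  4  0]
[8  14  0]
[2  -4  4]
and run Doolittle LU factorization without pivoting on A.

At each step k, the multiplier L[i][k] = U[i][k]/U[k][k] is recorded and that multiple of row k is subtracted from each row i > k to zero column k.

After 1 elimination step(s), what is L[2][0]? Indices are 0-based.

L[2][0] = 1

Step 1: pivot at (0,0) is 2.
  row1 ← row1 − (4)·row0  ⇒  L[1][0]=4, U row1=(0, -2, 0)
  row2 ← row2 − (1)·row0  ⇒  L[2][0]=1, U row2=(0, -8, 4)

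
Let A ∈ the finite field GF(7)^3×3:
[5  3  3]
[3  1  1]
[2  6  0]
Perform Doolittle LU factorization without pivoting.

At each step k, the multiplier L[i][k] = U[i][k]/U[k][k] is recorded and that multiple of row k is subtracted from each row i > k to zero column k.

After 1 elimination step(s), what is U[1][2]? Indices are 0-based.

U[1][2] = 2

[col 0] pivot 5
  R1 -= 2*R0 → (0, 2, 2)  (L[1][0] := 2)
  R2 -= 6*R0 → (0, 2, 3)  (L[2][0] := 6)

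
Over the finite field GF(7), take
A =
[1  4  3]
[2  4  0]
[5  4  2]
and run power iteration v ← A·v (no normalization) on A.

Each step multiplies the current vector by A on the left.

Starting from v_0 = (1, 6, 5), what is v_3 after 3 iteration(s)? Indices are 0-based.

v_0 = (1, 6, 5).
v_1 = A·v_0 = (5, 5, 4).
v_2 = A·v_1 = (2, 2, 4).
v_3 = A·v_2 = (1, 5, 5).

v_3 = (1, 5, 5)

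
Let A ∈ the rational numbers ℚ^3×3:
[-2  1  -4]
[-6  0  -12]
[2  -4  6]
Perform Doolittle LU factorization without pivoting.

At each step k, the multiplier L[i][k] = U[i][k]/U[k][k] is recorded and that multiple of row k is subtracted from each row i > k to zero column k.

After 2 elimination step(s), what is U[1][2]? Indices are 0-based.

U[1][2] = 0

Step 1: pivot at (0,0) is -2.
  row1 ← row1 − (3)·row0  ⇒  L[1][0]=3, U row1=(0, -3, 0)
  row2 ← row2 − (-1)·row0  ⇒  L[2][0]=-1, U row2=(0, -3, 2)
Step 2: pivot at (1,1) is -3.
  row2 ← row2 − (1)·row1  ⇒  L[2][1]=1, U row2=(0, 0, 2)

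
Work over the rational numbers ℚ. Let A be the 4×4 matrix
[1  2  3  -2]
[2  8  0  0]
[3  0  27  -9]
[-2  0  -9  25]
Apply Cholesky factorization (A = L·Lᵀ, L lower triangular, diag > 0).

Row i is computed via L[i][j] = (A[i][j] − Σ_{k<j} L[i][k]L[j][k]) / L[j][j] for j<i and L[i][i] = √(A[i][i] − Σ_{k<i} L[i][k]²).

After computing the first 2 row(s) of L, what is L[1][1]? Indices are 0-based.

L[1][1] = 2

Step 1: L[0][0] = √(1) = 1.
  L[1][0] = (2) / L[0][0] = 2.
Step 2: L[1][1] = √(4) = 2.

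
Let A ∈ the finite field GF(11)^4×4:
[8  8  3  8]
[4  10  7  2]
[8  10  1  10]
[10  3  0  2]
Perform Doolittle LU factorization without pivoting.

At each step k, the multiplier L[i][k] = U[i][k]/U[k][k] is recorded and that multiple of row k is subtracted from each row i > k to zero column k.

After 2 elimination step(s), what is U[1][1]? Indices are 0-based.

[col 0] pivot 8
  R1 -= 6*R0 → (0, 6, 0, 9)  (L[1][0] := 6)
  R2 -= 1*R0 → (0, 2, 9, 2)  (L[2][0] := 1)
  R3 -= 4*R0 → (0, 4, 10, 3)  (L[3][0] := 4)
[col 1] pivot 6
  R2 -= 4*R1 → (0, 0, 9, 10)  (L[2][1] := 4)
  R3 -= 8*R1 → (0, 0, 10, 8)  (L[3][1] := 8)

U[1][1] = 6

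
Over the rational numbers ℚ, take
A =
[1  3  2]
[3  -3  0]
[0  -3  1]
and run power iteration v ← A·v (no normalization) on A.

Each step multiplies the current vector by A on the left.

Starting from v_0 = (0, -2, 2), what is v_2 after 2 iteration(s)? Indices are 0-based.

v_2 = (32, -24, -10)

v_0 = (0, -2, 2).
v_1 = A·v_0 = (-2, 6, 8).
v_2 = A·v_1 = (32, -24, -10).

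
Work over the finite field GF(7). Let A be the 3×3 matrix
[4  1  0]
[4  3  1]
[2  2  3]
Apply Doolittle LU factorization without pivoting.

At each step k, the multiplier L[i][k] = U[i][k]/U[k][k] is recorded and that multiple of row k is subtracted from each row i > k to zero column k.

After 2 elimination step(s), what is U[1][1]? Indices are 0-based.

U[1][1] = 2

k=0: U[0][0]=4
  eliminate (1,0): mult=1, new row 1: (0, 2, 1); set L[1][0]=1
  eliminate (2,0): mult=4, new row 2: (0, 5, 3); set L[2][0]=4
k=1: U[1][1]=2
  eliminate (2,1): mult=6, new row 2: (0, 0, 4); set L[2][1]=6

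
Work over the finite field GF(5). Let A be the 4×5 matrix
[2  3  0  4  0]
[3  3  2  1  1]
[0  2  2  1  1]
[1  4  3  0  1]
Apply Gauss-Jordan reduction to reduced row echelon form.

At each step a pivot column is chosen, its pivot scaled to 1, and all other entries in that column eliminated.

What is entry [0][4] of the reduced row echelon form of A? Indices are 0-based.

step 1: normalize row 0 (÷2) = (1, 4, 0, 2, 0)
  row 1: subtract 3×row0 = (0, 1, 2, 0, 1)
  row 3: subtract 1×row0 = (0, 0, 3, 3, 1)
step 2: normalize row 1 (÷1) = (0, 1, 2, 0, 1)
  row 0: subtract 4×row1 = (1, 0, 2, 2, 1)
  row 2: subtract 2×row1 = (0, 0, 3, 1, 4)
step 3: normalize row 2 (÷3) = (0, 0, 1, 2, 3)
  row 0: subtract 2×row2 = (1, 0, 0, 3, 0)
  row 1: subtract 2×row2 = (0, 1, 0, 1, 0)
  row 3: subtract 3×row2 = (0, 0, 0, 2, 2)
step 4: normalize row 3 (÷2) = (0, 0, 0, 1, 1)
  row 0: subtract 3×row3 = (1, 0, 0, 0, 2)
  row 1: subtract 1×row3 = (0, 1, 0, 0, 4)
  row 2: subtract 2×row3 = (0, 0, 1, 0, 1)

M[0][4] = 2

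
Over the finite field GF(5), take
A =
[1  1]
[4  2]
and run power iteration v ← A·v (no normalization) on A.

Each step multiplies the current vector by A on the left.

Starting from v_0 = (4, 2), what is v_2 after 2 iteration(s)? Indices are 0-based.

v_0 = (4, 2).
v_1 = A·v_0 = (1, 0).
v_2 = A·v_1 = (1, 4).

v_2 = (1, 4)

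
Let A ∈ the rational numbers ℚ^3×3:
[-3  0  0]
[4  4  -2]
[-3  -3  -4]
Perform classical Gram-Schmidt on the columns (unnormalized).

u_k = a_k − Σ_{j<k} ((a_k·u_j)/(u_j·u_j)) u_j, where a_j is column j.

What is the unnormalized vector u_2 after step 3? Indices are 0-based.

u_2 = (0, -66/25, -88/25)

Step 1: u_0 = a_0 = (-3, 4, -3).
Step 2: u_1 = a_1 − (25/34)·u_0 = (75/34, 18/17, -27/34).
Step 3: u_2 = a_2 − (2/17)·u_0 − (4/25)·u_1 = (0, -66/25, -88/25).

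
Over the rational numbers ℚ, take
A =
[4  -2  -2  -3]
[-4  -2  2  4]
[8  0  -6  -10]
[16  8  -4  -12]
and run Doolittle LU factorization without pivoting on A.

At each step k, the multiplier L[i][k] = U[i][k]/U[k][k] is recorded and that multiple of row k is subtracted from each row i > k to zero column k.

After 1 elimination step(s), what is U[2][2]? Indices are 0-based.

U[2][2] = -2

[col 0] pivot 4
  R1 -= -1*R0 → (0, -4, 0, 1)  (L[1][0] := -1)
  R2 -= 2*R0 → (0, 4, -2, -4)  (L[2][0] := 2)
  R3 -= 4*R0 → (0, 16, 4, 0)  (L[3][0] := 4)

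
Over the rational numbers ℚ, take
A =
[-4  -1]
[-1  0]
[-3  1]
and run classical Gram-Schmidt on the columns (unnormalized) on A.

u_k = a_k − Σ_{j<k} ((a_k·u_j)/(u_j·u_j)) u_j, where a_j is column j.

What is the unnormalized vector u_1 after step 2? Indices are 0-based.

Step 1: u_0 = a_0 = (-4, -1, -3).
Step 2: u_1 = a_1 − (1/26)·u_0 = (-11/13, 1/26, 29/26).

u_1 = (-11/13, 1/26, 29/26)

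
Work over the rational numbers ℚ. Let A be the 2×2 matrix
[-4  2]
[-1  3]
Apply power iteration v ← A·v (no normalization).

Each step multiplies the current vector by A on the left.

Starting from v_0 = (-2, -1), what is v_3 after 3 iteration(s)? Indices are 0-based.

v_0 = (-2, -1).
v_1 = A·v_0 = (6, -1).
v_2 = A·v_1 = (-26, -9).
v_3 = A·v_2 = (86, -1).

v_3 = (86, -1)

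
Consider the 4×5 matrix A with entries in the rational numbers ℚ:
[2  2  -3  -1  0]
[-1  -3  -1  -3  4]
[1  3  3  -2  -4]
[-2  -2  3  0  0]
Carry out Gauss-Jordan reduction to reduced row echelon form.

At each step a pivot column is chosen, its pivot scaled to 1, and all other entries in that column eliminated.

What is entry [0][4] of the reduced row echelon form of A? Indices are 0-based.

M[0][4] = 2

pivot(0,0)=2: scale R0 → (1, 1, -3/2, -1/2, 0)
  clear (1,0): R1 −= (-1)R0 → (0, -2, -5/2, -7/2, 4)
  clear (2,0): R2 −= (1)R0 → (0, 2, 9/2, -3/2, -4)
  clear (3,0): R3 −= (-2)R0 → (0, 0, 0, -1, 0)
pivot(1,1)=-2: scale R1 → (0, 1, 5/4, 7/4, -2)
  clear (0,1): R0 −= (1)R1 → (1, 0, -11/4, -9/4, 2)
  clear (2,1): R2 −= (2)R1 → (0, 0, 2, -5, 0)
pivot(2,2)=2: scale R2 → (0, 0, 1, -5/2, 0)
  clear (0,2): R0 −= (-11/4)R2 → (1, 0, 0, -73/8, 2)
  clear (1,2): R1 −= (5/4)R2 → (0, 1, 0, 39/8, -2)
pivot(3,3)=-1: scale R3 → (0, 0, 0, 1, 0)
  clear (0,3): R0 −= (-73/8)R3 → (1, 0, 0, 0, 2)
  clear (1,3): R1 −= (39/8)R3 → (0, 1, 0, 0, -2)
  clear (2,3): R2 −= (-5/2)R3 → (0, 0, 1, 0, 0)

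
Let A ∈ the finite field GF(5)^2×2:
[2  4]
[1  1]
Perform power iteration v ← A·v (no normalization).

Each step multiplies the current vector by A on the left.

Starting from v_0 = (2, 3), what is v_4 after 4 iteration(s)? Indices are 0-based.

v_0 = (2, 3).
v_1 = A·v_0 = (1, 0).
v_2 = A·v_1 = (2, 1).
v_3 = A·v_2 = (3, 3).
v_4 = A·v_3 = (3, 1).

v_4 = (3, 1)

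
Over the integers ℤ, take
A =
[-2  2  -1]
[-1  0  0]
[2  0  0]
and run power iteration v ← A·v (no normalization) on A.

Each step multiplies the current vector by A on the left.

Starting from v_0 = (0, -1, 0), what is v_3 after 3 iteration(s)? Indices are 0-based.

v_0 = (0, -1, 0).
v_1 = A·v_0 = (-2, 0, 0).
v_2 = A·v_1 = (4, 2, -4).
v_3 = A·v_2 = (0, -4, 8).

v_3 = (0, -4, 8)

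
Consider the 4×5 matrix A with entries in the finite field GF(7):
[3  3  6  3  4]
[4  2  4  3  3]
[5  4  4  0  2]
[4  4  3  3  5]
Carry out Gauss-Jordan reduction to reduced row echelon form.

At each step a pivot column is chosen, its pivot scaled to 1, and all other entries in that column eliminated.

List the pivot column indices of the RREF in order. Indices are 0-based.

step 1: normalize row 0 (÷3) = (1, 1, 2, 1, 6)
  row 1: subtract 4×row0 = (0, 5, 3, 6, 0)
  row 2: subtract 5×row0 = (0, 6, 1, 2, 0)
  row 3: subtract 4×row0 = (0, 0, 2, 6, 2)
step 2: normalize row 1 (÷5) = (0, 1, 2, 4, 0)
  row 0: subtract 1×row1 = (1, 0, 0, 4, 6)
  row 2: subtract 6×row1 = (0, 0, 3, 6, 0)
step 3: normalize row 2 (÷3) = (0, 0, 1, 2, 0)
  row 1: subtract 2×row2 = (0, 1, 0, 0, 0)
  row 3: subtract 2×row2 = (0, 0, 0, 2, 2)
step 4: normalize row 3 (÷2) = (0, 0, 0, 1, 1)
  row 0: subtract 4×row3 = (1, 0, 0, 0, 2)
  row 2: subtract 2×row3 = (0, 0, 1, 0, 5)

pivot columns: 0, 1, 2, 3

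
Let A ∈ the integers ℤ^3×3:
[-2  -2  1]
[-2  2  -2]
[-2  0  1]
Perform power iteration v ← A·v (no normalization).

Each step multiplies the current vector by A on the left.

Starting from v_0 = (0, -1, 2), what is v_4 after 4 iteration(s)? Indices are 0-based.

v_0 = (0, -1, 2).
v_1 = A·v_0 = (4, -6, 2).
v_2 = A·v_1 = (6, -24, -6).
v_3 = A·v_2 = (30, -48, -18).
v_4 = A·v_3 = (18, -120, -78).

v_4 = (18, -120, -78)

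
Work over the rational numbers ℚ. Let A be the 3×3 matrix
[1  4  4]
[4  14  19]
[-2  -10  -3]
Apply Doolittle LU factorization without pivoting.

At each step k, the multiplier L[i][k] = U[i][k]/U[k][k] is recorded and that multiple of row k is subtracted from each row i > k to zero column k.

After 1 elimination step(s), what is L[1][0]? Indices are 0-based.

k=0: U[0][0]=1
  eliminate (1,0): mult=4, new row 1: (0, -2, 3); set L[1][0]=4
  eliminate (2,0): mult=-2, new row 2: (0, -2, 5); set L[2][0]=-2

L[1][0] = 4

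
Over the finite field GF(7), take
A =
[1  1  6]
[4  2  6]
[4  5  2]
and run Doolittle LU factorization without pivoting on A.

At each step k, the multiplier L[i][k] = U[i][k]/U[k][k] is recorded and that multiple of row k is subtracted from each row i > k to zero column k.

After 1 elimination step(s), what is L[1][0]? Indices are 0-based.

L[1][0] = 4

k=0: U[0][0]=1
  eliminate (1,0): mult=4, new row 1: (0, 5, 3); set L[1][0]=4
  eliminate (2,0): mult=4, new row 2: (0, 1, 6); set L[2][0]=4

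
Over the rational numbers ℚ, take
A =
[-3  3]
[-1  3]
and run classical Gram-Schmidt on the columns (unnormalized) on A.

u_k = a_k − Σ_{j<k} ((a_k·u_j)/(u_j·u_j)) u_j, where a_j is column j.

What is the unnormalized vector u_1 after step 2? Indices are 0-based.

Step 1: u_0 = a_0 = (-3, -1).
Step 2: u_1 = a_1 − (-6/5)·u_0 = (-3/5, 9/5).

u_1 = (-3/5, 9/5)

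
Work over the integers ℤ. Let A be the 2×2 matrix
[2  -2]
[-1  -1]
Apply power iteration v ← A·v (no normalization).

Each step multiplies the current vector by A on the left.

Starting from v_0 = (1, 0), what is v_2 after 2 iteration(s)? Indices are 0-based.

v_2 = (6, -1)

v_0 = (1, 0).
v_1 = A·v_0 = (2, -1).
v_2 = A·v_1 = (6, -1).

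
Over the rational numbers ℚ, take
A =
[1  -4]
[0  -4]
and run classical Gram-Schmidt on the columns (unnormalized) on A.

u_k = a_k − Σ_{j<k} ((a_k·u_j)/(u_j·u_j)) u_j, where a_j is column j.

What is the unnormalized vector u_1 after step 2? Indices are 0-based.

u_1 = (0, -4)

Step 1: u_0 = a_0 = (1, 0).
Step 2: u_1 = a_1 − (-4)·u_0 = (0, -4).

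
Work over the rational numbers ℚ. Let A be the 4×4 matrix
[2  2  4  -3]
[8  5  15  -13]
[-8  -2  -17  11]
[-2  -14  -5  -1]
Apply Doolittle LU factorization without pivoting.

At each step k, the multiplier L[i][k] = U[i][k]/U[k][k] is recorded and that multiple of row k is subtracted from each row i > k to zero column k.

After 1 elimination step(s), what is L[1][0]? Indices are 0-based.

L[1][0] = 4

Step 1: pivot at (0,0) is 2.
  row1 ← row1 − (4)·row0  ⇒  L[1][0]=4, U row1=(0, -3, -1, -1)
  row2 ← row2 − (-4)·row0  ⇒  L[2][0]=-4, U row2=(0, 6, -1, -1)
  row3 ← row3 − (-1)·row0  ⇒  L[3][0]=-1, U row3=(0, -12, -1, -4)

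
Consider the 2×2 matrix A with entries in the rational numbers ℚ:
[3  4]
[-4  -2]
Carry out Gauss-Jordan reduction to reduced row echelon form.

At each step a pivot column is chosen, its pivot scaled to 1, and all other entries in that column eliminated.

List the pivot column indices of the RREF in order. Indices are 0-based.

pivot columns: 0, 1

step 1: normalize row 0 (÷3) = (1, 4/3)
  row 1: subtract -4×row0 = (0, 10/3)
step 2: normalize row 1 (÷10/3) = (0, 1)
  row 0: subtract 4/3×row1 = (1, 0)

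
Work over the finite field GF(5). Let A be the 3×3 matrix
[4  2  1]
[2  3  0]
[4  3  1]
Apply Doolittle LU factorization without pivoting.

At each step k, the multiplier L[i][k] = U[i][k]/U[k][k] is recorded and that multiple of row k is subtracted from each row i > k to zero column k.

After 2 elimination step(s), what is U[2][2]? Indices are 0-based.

k=0: U[0][0]=4
  eliminate (1,0): mult=3, new row 1: (0, 2, 2); set L[1][0]=3
  eliminate (2,0): mult=1, new row 2: (0, 1, 0); set L[2][0]=1
k=1: U[1][1]=2
  eliminate (2,1): mult=3, new row 2: (0, 0, 4); set L[2][1]=3

U[2][2] = 4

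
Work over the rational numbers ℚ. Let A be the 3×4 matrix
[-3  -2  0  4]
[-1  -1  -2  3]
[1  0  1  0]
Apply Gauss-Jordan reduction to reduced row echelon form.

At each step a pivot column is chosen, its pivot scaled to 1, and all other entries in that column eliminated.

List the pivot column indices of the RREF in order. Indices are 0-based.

pivot(0,0)=-3: scale R0 → (1, 2/3, 0, -4/3)
  clear (1,0): R1 −= (-1)R0 → (0, -1/3, -2, 5/3)
  clear (2,0): R2 −= (1)R0 → (0, -2/3, 1, 4/3)
pivot(1,1)=-1/3: scale R1 → (0, 1, 6, -5)
  clear (0,1): R0 −= (2/3)R1 → (1, 0, -4, 2)
  clear (2,1): R2 −= (-2/3)R1 → (0, 0, 5, -2)
pivot(2,2)=5: scale R2 → (0, 0, 1, -2/5)
  clear (0,2): R0 −= (-4)R2 → (1, 0, 0, 2/5)
  clear (1,2): R1 −= (6)R2 → (0, 1, 0, -13/5)

pivot columns: 0, 1, 2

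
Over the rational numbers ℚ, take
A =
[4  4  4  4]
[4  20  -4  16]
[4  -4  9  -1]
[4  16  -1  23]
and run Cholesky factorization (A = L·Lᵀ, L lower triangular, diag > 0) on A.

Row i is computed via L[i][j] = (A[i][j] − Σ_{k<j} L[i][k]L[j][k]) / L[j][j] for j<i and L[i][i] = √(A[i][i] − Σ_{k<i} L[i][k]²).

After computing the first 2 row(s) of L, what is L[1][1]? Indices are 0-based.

L[1][1] = 4

Step 1: L[0][0] = √(4) = 2.
  L[1][0] = (4) / L[0][0] = 2.
Step 2: L[1][1] = √(16) = 4.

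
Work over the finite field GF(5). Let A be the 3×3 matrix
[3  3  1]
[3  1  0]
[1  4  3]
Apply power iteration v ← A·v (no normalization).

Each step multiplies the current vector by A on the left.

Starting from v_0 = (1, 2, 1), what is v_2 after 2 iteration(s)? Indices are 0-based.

v_2 = (2, 0, 1)

v_0 = (1, 2, 1).
v_1 = A·v_0 = (0, 0, 2).
v_2 = A·v_1 = (2, 0, 1).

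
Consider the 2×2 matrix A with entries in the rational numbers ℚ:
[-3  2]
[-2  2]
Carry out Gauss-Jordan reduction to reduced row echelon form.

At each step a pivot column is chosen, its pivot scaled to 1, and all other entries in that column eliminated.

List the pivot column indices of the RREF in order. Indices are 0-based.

pivot columns: 0, 1

pivot(0,0)=-3: scale R0 → (1, -2/3)
  clear (1,0): R1 −= (-2)R0 → (0, 2/3)
pivot(1,1)=2/3: scale R1 → (0, 1)
  clear (0,1): R0 −= (-2/3)R1 → (1, 0)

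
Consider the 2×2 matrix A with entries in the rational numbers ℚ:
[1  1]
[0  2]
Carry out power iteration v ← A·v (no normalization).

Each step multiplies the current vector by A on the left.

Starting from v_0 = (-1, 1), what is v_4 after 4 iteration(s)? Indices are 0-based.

v_0 = (-1, 1).
v_1 = A·v_0 = (0, 2).
v_2 = A·v_1 = (2, 4).
v_3 = A·v_2 = (6, 8).
v_4 = A·v_3 = (14, 16).

v_4 = (14, 16)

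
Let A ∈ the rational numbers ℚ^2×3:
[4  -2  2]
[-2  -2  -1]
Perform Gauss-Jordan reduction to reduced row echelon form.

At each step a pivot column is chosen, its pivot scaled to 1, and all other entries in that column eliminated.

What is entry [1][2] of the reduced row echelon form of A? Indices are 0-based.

M[1][2] = 0

pivot(0,0)=4: scale R0 → (1, -1/2, 1/2)
  clear (1,0): R1 −= (-2)R0 → (0, -3, 0)
pivot(1,1)=-3: scale R1 → (0, 1, 0)
  clear (0,1): R0 −= (-1/2)R1 → (1, 0, 1/2)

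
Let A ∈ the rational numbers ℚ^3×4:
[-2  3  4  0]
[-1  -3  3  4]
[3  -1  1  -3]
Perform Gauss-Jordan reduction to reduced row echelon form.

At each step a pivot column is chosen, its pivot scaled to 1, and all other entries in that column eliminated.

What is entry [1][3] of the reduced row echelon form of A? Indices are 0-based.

M[1][3] = -31/35

pivot(0,0)=-2: scale R0 → (1, -3/2, -2, 0)
  clear (1,0): R1 −= (-1)R0 → (0, -9/2, 1, 4)
  clear (2,0): R2 −= (3)R0 → (0, 7/2, 7, -3)
pivot(1,1)=-9/2: scale R1 → (0, 1, -2/9, -8/9)
  clear (0,1): R0 −= (-3/2)R1 → (1, 0, -7/3, -4/3)
  clear (2,1): R2 −= (7/2)R1 → (0, 0, 70/9, 1/9)
pivot(2,2)=70/9: scale R2 → (0, 0, 1, 1/70)
  clear (0,2): R0 −= (-7/3)R2 → (1, 0, 0, -13/10)
  clear (1,2): R1 −= (-2/9)R2 → (0, 1, 0, -31/35)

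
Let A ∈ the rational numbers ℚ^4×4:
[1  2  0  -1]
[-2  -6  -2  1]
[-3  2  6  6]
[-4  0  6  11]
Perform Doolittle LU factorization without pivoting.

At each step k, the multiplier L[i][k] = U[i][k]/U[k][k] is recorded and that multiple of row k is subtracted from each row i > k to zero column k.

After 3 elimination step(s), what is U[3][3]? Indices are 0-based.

k=0: U[0][0]=1
  eliminate (1,0): mult=-2, new row 1: (0, -2, -2, -1); set L[1][0]=-2
  eliminate (2,0): mult=-3, new row 2: (0, 8, 6, 3); set L[2][0]=-3
  eliminate (3,0): mult=-4, new row 3: (0, 8, 6, 7); set L[3][0]=-4
k=1: U[1][1]=-2
  eliminate (2,1): mult=-4, new row 2: (0, 0, -2, -1); set L[2][1]=-4
  eliminate (3,1): mult=-4, new row 3: (0, 0, -2, 3); set L[3][1]=-4
k=2: U[2][2]=-2
  eliminate (3,2): mult=1, new row 3: (0, 0, 0, 4); set L[3][2]=1

U[3][3] = 4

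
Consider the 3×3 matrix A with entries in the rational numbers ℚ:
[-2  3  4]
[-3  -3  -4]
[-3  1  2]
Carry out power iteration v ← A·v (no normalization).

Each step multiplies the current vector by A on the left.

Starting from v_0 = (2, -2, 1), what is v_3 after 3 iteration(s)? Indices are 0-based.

v_0 = (2, -2, 1).
v_1 = A·v_0 = (-6, -4, -6).
v_2 = A·v_1 = (-24, 54, 2).
v_3 = A·v_2 = (218, -98, 130).

v_3 = (218, -98, 130)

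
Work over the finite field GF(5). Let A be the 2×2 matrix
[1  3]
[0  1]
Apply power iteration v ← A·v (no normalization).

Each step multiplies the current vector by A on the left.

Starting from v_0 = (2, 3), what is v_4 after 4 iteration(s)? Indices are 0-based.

v_0 = (2, 3).
v_1 = A·v_0 = (1, 3).
v_2 = A·v_1 = (0, 3).
v_3 = A·v_2 = (4, 3).
v_4 = A·v_3 = (3, 3).

v_4 = (3, 3)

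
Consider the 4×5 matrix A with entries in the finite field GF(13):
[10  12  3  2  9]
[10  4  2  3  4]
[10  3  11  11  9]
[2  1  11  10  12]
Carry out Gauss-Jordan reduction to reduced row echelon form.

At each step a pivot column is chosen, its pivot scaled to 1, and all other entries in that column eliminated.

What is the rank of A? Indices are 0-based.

rank = 4

pivot(0,0)=10: scale R0 → (1, 9, 12, 8, 10)
  clear (1,0): R1 −= (10)R0 → (0, 5, 12, 1, 8)
  clear (2,0): R2 −= (10)R0 → (0, 4, 8, 9, 0)
  clear (3,0): R3 −= (2)R0 → (0, 9, 0, 7, 5)
pivot(1,1)=5: scale R1 → (0, 1, 5, 8, 12)
  clear (0,1): R0 −= (9)R1 → (1, 0, 6, 1, 6)
  clear (2,1): R2 −= (4)R1 → (0, 0, 1, 3, 4)
  clear (3,1): R3 −= (9)R1 → (0, 0, 7, 0, 1)
pivot(2,2)=1: scale R2 → (0, 0, 1, 3, 4)
  clear (0,2): R0 −= (6)R2 → (1, 0, 0, 9, 8)
  clear (1,2): R1 −= (5)R2 → (0, 1, 0, 6, 5)
  clear (3,2): R3 −= (7)R2 → (0, 0, 0, 5, 12)
pivot(3,3)=5: scale R3 → (0, 0, 0, 1, 5)
  clear (0,3): R0 −= (9)R3 → (1, 0, 0, 0, 2)
  clear (1,3): R1 −= (6)R3 → (0, 1, 0, 0, 1)
  clear (2,3): R2 −= (3)R3 → (0, 0, 1, 0, 2)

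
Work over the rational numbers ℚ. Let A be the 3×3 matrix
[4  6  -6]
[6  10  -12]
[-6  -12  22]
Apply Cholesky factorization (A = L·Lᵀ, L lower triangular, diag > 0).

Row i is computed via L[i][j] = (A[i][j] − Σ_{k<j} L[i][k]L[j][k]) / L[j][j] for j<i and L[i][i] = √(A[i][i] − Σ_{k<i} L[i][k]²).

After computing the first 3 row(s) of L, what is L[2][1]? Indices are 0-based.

L[2][1] = -3

Step 1: L[0][0] = √(4) = 2.
  L[1][0] = (6) / L[0][0] = 3.
Step 2: L[1][1] = √(1) = 1.
  L[2][0] = (-6) / L[0][0] = -3.
  L[2][1] = (-3) / L[1][1] = -3.
Step 3: L[2][2] = √(4) = 2.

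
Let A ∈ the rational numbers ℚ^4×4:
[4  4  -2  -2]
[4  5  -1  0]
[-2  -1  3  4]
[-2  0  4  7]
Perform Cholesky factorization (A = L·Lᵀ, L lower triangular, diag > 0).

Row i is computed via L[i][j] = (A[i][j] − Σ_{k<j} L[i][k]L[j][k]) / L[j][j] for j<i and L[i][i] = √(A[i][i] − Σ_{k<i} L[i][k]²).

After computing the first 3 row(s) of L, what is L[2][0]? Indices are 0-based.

L[2][0] = -1

Step 1: L[0][0] = √(4) = 2.
  L[1][0] = (4) / L[0][0] = 2.
Step 2: L[1][1] = √(1) = 1.
  L[2][0] = (-2) / L[0][0] = -1.
  L[2][1] = (1) / L[1][1] = 1.
Step 3: L[2][2] = √(1) = 1.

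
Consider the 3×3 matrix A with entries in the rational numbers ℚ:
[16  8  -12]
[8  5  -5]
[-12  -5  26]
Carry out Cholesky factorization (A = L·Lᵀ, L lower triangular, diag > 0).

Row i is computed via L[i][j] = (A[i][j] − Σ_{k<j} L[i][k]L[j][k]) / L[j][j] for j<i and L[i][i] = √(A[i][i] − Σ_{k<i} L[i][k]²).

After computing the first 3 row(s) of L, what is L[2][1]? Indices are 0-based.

Step 1: L[0][0] = √(16) = 4.
  L[1][0] = (8) / L[0][0] = 2.
Step 2: L[1][1] = √(1) = 1.
  L[2][0] = (-12) / L[0][0] = -3.
  L[2][1] = (1) / L[1][1] = 1.
Step 3: L[2][2] = √(16) = 4.

L[2][1] = 1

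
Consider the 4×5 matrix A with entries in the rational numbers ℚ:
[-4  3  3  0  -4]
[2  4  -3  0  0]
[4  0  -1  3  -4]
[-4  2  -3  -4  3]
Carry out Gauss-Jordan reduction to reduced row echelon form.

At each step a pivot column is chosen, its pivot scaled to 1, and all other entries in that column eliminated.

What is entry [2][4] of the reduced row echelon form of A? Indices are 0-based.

step 1: normalize row 0 (÷-4) = (1, -3/4, -3/4, 0, 1)
  row 1: subtract 2×row0 = (0, 11/2, -3/2, 0, -2)
  row 2: subtract 4×row0 = (0, 3, 2, 3, -8)
  row 3: subtract -4×row0 = (0, -1, -6, -4, 7)
step 2: normalize row 1 (÷11/2) = (0, 1, -3/11, 0, -4/11)
  row 0: subtract -3/4×row1 = (1, 0, -21/22, 0, 8/11)
  row 2: subtract 3×row1 = (0, 0, 31/11, 3, -76/11)
  row 3: subtract -1×row1 = (0, 0, -69/11, -4, 73/11)
step 3: normalize row 2 (÷31/11) = (0, 0, 1, 33/31, -76/31)
  row 0: subtract -21/22×row2 = (1, 0, 0, 63/62, -50/31)
  row 1: subtract -3/11×row2 = (0, 1, 0, 9/31, -32/31)
  row 3: subtract -69/11×row2 = (0, 0, 0, 83/31, -271/31)
step 4: normalize row 3 (÷83/31) = (0, 0, 0, 1, -271/83)
  row 0: subtract 63/62×row3 = (1, 0, 0, 0, 283/166)
  row 1: subtract 9/31×row3 = (0, 1, 0, 0, -7/83)
  row 2: subtract 33/31×row3 = (0, 0, 1, 0, 85/83)

M[2][4] = 85/83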